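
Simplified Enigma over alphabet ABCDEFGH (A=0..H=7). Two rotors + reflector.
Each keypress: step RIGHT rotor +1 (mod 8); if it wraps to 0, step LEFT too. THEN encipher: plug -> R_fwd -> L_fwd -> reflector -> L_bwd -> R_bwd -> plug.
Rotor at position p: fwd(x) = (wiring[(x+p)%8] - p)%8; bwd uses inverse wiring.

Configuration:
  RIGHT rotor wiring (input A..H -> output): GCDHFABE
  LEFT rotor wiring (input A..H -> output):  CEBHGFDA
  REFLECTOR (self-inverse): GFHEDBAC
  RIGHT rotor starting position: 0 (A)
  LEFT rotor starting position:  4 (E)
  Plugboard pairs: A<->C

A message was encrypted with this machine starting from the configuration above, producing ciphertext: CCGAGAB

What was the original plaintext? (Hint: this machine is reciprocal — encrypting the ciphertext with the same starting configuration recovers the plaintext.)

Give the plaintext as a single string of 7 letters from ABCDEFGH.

Char 1 ('C'): step: R->1, L=4; C->plug->A->R->B->L->B->refl->F->L'->G->R'->C->plug->A
Char 2 ('C'): step: R->2, L=4; C->plug->A->R->B->L->B->refl->F->L'->G->R'->D->plug->D
Char 3 ('G'): step: R->3, L=4; G->plug->G->R->H->L->D->refl->E->L'->D->R'->F->plug->F
Char 4 ('A'): step: R->4, L=4; A->plug->C->R->F->L->A->refl->G->L'->E->R'->B->plug->B
Char 5 ('G'): step: R->5, L=4; G->plug->G->R->C->L->H->refl->C->L'->A->R'->H->plug->H
Char 6 ('A'): step: R->6, L=4; A->plug->C->R->A->L->C->refl->H->L'->C->R'->H->plug->H
Char 7 ('B'): step: R->7, L=4; B->plug->B->R->H->L->D->refl->E->L'->D->R'->C->plug->A

Answer: ADFBHHA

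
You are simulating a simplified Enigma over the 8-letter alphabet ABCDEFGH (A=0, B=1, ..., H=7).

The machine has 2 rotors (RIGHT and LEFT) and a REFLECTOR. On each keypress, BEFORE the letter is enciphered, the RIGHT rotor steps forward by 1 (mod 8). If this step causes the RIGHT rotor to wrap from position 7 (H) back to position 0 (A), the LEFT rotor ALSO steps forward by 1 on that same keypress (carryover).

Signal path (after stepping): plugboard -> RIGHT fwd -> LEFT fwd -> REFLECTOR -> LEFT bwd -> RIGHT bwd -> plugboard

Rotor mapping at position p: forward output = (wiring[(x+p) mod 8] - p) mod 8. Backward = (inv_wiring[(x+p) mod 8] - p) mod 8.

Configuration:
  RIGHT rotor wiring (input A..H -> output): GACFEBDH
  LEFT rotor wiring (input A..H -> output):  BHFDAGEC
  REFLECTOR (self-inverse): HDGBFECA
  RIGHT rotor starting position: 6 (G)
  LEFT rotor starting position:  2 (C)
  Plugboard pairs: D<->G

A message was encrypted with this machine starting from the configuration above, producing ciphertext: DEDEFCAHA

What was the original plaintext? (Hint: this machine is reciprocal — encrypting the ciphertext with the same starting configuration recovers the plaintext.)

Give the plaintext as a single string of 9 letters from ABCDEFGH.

Char 1 ('D'): step: R->7, L=2; D->plug->G->R->C->L->G->refl->C->L'->E->R'->H->plug->H
Char 2 ('E'): step: R->0, L->3 (L advanced); E->plug->E->R->E->L->H->refl->A->L'->A->R'->B->plug->B
Char 3 ('D'): step: R->1, L=3; D->plug->G->R->G->L->E->refl->F->L'->B->R'->B->plug->B
Char 4 ('E'): step: R->2, L=3; E->plug->E->R->B->L->F->refl->E->L'->G->R'->H->plug->H
Char 5 ('F'): step: R->3, L=3; F->plug->F->R->D->L->B->refl->D->L'->C->R'->A->plug->A
Char 6 ('C'): step: R->4, L=3; C->plug->C->R->H->L->C->refl->G->L'->F->R'->B->plug->B
Char 7 ('A'): step: R->5, L=3; A->plug->A->R->E->L->H->refl->A->L'->A->R'->G->plug->D
Char 8 ('H'): step: R->6, L=3; H->plug->H->R->D->L->B->refl->D->L'->C->R'->D->plug->G
Char 9 ('A'): step: R->7, L=3; A->plug->A->R->A->L->A->refl->H->L'->E->R'->H->plug->H

Answer: HBBHABDGH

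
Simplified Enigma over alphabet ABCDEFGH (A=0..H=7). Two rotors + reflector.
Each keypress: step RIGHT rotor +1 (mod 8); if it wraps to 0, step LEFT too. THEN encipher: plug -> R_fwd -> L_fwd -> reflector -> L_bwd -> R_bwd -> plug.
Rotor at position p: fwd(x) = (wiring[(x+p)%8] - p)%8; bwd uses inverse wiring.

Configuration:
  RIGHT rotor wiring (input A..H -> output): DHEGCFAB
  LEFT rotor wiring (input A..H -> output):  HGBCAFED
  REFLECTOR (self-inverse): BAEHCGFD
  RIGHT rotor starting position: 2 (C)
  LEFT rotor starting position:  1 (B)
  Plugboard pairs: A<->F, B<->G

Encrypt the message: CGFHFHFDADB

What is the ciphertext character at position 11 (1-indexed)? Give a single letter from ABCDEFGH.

Char 1 ('C'): step: R->3, L=1; C->plug->C->R->C->L->B->refl->A->L'->B->R'->H->plug->H
Char 2 ('G'): step: R->4, L=1; G->plug->B->R->B->L->A->refl->B->L'->C->R'->H->plug->H
Char 3 ('F'): step: R->5, L=1; F->plug->A->R->A->L->F->refl->G->L'->H->R'->F->plug->A
Char 4 ('H'): step: R->6, L=1; H->plug->H->R->H->L->G->refl->F->L'->A->R'->F->plug->A
Char 5 ('F'): step: R->7, L=1; F->plug->A->R->C->L->B->refl->A->L'->B->R'->H->plug->H
Char 6 ('H'): step: R->0, L->2 (L advanced); H->plug->H->R->B->L->A->refl->B->L'->F->R'->F->plug->A
Char 7 ('F'): step: R->1, L=2; F->plug->A->R->G->L->F->refl->G->L'->C->R'->H->plug->H
Char 8 ('D'): step: R->2, L=2; D->plug->D->R->D->L->D->refl->H->L'->A->R'->C->plug->C
Char 9 ('A'): step: R->3, L=2; A->plug->F->R->A->L->H->refl->D->L'->D->R'->A->plug->F
Char 10 ('D'): step: R->4, L=2; D->plug->D->R->F->L->B->refl->A->L'->B->R'->B->plug->G
Char 11 ('B'): step: R->5, L=2; B->plug->G->R->B->L->A->refl->B->L'->F->R'->H->plug->H

H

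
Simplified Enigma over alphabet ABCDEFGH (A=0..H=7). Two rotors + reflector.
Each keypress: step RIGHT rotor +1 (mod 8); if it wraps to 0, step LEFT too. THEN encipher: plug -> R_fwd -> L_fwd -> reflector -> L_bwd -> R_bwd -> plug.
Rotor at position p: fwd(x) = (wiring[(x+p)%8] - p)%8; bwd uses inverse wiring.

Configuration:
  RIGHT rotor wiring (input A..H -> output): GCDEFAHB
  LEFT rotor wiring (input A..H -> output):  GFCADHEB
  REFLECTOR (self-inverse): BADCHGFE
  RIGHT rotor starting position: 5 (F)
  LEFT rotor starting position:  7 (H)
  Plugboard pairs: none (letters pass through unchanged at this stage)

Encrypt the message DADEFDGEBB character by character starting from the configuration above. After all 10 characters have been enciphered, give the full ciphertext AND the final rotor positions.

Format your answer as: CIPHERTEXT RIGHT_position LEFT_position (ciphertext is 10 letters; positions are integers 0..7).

Char 1 ('D'): step: R->6, L=7; D->plug->D->R->E->L->B->refl->A->L'->G->R'->F->plug->F
Char 2 ('A'): step: R->7, L=7; A->plug->A->R->C->L->G->refl->F->L'->H->R'->B->plug->B
Char 3 ('D'): step: R->0, L->0 (L advanced); D->plug->D->R->E->L->D->refl->C->L'->C->R'->B->plug->B
Char 4 ('E'): step: R->1, L=0; E->plug->E->R->H->L->B->refl->A->L'->D->R'->C->plug->C
Char 5 ('F'): step: R->2, L=0; F->plug->F->R->H->L->B->refl->A->L'->D->R'->C->plug->C
Char 6 ('D'): step: R->3, L=0; D->plug->D->R->E->L->D->refl->C->L'->C->R'->B->plug->B
Char 7 ('G'): step: R->4, L=0; G->plug->G->R->H->L->B->refl->A->L'->D->R'->C->plug->C
Char 8 ('E'): step: R->5, L=0; E->plug->E->R->F->L->H->refl->E->L'->G->R'->F->plug->F
Char 9 ('B'): step: R->6, L=0; B->plug->B->R->D->L->A->refl->B->L'->H->R'->G->plug->G
Char 10 ('B'): step: R->7, L=0; B->plug->B->R->H->L->B->refl->A->L'->D->R'->C->plug->C
Final: ciphertext=FBBCCBCFGC, RIGHT=7, LEFT=0

Answer: FBBCCBCFGC 7 0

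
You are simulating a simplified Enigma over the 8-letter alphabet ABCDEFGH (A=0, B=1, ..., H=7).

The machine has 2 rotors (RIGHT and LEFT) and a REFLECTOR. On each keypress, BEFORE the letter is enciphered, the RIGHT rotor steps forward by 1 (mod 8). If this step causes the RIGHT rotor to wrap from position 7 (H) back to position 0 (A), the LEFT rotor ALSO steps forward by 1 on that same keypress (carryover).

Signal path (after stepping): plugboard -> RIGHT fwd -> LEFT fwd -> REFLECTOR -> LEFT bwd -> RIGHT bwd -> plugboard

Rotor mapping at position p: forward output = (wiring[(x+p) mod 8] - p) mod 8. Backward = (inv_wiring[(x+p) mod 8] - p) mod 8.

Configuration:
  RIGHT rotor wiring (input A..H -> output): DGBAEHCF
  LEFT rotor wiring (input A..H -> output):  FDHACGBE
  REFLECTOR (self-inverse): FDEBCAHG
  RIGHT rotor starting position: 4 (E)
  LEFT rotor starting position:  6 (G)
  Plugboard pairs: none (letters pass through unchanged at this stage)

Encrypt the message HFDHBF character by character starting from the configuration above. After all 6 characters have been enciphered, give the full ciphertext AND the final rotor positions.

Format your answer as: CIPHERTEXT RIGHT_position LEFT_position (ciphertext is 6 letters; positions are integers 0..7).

Answer: GHEEDE 2 7

Derivation:
Char 1 ('H'): step: R->5, L=6; H->plug->H->R->H->L->A->refl->F->L'->D->R'->G->plug->G
Char 2 ('F'): step: R->6, L=6; F->plug->F->R->C->L->H->refl->G->L'->B->R'->H->plug->H
Char 3 ('D'): step: R->7, L=6; D->plug->D->R->C->L->H->refl->G->L'->B->R'->E->plug->E
Char 4 ('H'): step: R->0, L->7 (L advanced); H->plug->H->R->F->L->D->refl->B->L'->E->R'->E->plug->E
Char 5 ('B'): step: R->1, L=7; B->plug->B->R->A->L->F->refl->A->L'->D->R'->D->plug->D
Char 6 ('F'): step: R->2, L=7; F->plug->F->R->D->L->A->refl->F->L'->A->R'->E->plug->E
Final: ciphertext=GHEEDE, RIGHT=2, LEFT=7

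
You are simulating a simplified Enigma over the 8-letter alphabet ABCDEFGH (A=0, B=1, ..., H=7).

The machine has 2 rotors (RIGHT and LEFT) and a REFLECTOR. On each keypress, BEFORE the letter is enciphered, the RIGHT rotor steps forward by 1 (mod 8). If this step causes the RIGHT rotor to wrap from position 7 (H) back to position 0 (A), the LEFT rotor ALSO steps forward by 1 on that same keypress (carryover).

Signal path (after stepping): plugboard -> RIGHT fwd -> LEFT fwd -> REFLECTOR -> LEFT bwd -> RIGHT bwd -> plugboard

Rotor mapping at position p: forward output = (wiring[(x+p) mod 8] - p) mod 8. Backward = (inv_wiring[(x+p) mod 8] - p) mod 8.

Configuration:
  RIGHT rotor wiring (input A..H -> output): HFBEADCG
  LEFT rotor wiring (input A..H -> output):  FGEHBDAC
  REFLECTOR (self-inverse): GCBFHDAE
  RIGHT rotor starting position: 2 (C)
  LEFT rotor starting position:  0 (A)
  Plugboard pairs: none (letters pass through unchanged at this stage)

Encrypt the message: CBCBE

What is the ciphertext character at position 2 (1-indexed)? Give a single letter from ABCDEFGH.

Char 1 ('C'): step: R->3, L=0; C->plug->C->R->A->L->F->refl->D->L'->F->R'->B->plug->B
Char 2 ('B'): step: R->4, L=0; B->plug->B->R->H->L->C->refl->B->L'->E->R'->A->plug->A

A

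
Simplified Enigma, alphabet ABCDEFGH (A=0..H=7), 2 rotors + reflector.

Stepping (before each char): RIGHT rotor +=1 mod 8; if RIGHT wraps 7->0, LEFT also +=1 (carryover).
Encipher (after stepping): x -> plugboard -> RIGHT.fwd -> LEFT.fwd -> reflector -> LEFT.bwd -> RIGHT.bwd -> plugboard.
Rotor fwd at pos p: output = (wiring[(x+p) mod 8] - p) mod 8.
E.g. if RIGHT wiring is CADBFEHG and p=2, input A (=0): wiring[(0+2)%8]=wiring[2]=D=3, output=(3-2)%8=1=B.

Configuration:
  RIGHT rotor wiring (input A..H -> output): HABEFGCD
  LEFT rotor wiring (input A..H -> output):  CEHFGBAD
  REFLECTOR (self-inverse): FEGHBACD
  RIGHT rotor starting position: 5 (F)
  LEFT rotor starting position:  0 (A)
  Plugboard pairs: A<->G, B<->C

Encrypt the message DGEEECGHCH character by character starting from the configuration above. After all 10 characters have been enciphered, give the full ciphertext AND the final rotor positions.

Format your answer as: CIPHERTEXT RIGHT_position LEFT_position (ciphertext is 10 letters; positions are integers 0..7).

Answer: ACCCADBCHG 7 1

Derivation:
Char 1 ('D'): step: R->6, L=0; D->plug->D->R->C->L->H->refl->D->L'->H->R'->G->plug->A
Char 2 ('G'): step: R->7, L=0; G->plug->A->R->E->L->G->refl->C->L'->A->R'->B->plug->C
Char 3 ('E'): step: R->0, L->1 (L advanced); E->plug->E->R->F->L->H->refl->D->L'->A->R'->B->plug->C
Char 4 ('E'): step: R->1, L=1; E->plug->E->R->F->L->H->refl->D->L'->A->R'->B->plug->C
Char 5 ('E'): step: R->2, L=1; E->plug->E->R->A->L->D->refl->H->L'->F->R'->G->plug->A
Char 6 ('C'): step: R->3, L=1; C->plug->B->R->C->L->E->refl->B->L'->H->R'->D->plug->D
Char 7 ('G'): step: R->4, L=1; G->plug->A->R->B->L->G->refl->C->L'->G->R'->C->plug->B
Char 8 ('H'): step: R->5, L=1; H->plug->H->R->A->L->D->refl->H->L'->F->R'->B->plug->C
Char 9 ('C'): step: R->6, L=1; C->plug->B->R->F->L->H->refl->D->L'->A->R'->H->plug->H
Char 10 ('H'): step: R->7, L=1; H->plug->H->R->D->L->F->refl->A->L'->E->R'->A->plug->G
Final: ciphertext=ACCCADBCHG, RIGHT=7, LEFT=1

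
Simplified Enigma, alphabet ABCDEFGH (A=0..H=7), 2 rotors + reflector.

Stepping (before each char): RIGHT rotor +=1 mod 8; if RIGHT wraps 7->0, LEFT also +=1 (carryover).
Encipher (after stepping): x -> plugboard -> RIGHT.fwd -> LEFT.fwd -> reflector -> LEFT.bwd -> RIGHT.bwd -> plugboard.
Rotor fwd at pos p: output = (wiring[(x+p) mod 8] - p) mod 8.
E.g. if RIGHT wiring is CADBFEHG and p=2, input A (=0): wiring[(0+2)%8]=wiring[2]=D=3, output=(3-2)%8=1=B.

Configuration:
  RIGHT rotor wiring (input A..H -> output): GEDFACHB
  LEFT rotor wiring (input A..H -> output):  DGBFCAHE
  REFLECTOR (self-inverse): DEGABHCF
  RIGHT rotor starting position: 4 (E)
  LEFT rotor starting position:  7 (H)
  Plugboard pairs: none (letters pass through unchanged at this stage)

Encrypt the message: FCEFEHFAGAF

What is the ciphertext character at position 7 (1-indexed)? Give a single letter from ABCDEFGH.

Char 1 ('F'): step: R->5, L=7; F->plug->F->R->G->L->B->refl->E->L'->B->R'->D->plug->D
Char 2 ('C'): step: R->6, L=7; C->plug->C->R->A->L->F->refl->H->L'->C->R'->G->plug->G
Char 3 ('E'): step: R->7, L=7; E->plug->E->R->G->L->B->refl->E->L'->B->R'->F->plug->F
Char 4 ('F'): step: R->0, L->0 (L advanced); F->plug->F->R->C->L->B->refl->E->L'->H->R'->G->plug->G
Char 5 ('E'): step: R->1, L=0; E->plug->E->R->B->L->G->refl->C->L'->E->R'->C->plug->C
Char 6 ('H'): step: R->2, L=0; H->plug->H->R->C->L->B->refl->E->L'->H->R'->F->plug->F
Char 7 ('F'): step: R->3, L=0; F->plug->F->R->D->L->F->refl->H->L'->G->R'->E->plug->E

E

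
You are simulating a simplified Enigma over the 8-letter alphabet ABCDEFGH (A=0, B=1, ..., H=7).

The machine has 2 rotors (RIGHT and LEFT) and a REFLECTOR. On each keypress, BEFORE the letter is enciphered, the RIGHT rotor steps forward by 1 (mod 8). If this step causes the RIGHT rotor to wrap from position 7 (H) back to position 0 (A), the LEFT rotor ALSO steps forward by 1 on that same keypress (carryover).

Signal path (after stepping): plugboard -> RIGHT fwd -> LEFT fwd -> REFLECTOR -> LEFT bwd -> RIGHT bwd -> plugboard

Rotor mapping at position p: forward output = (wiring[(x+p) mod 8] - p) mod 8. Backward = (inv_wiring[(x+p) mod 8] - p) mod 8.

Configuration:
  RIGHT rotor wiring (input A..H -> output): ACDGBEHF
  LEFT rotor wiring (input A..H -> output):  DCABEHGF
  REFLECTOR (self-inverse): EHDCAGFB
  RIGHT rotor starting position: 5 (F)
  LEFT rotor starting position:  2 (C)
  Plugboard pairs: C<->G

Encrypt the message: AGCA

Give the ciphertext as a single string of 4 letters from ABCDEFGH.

Answer: HHAF

Derivation:
Char 1 ('A'): step: R->6, L=2; A->plug->A->R->B->L->H->refl->B->L'->G->R'->H->plug->H
Char 2 ('G'): step: R->7, L=2; G->plug->C->R->D->L->F->refl->G->L'->A->R'->H->plug->H
Char 3 ('C'): step: R->0, L->3 (L advanced); C->plug->G->R->H->L->F->refl->G->L'->A->R'->A->plug->A
Char 4 ('A'): step: R->1, L=3; A->plug->A->R->B->L->B->refl->H->L'->G->R'->F->plug->F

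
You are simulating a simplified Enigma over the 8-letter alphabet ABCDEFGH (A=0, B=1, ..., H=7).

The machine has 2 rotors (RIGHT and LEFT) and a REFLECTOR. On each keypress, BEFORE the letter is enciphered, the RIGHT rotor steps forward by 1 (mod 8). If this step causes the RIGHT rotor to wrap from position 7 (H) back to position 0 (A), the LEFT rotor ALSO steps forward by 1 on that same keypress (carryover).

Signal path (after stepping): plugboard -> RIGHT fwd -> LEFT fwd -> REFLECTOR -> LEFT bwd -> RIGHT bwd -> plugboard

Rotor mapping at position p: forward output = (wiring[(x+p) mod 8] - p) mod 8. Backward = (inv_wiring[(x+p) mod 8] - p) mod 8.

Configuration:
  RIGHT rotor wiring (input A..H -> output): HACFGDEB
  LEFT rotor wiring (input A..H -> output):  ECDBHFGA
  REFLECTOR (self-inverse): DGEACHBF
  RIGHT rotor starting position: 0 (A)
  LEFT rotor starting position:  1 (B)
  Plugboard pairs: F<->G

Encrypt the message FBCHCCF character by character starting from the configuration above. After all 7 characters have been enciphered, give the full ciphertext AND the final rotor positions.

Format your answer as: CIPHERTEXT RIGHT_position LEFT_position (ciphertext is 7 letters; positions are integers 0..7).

Char 1 ('F'): step: R->1, L=1; F->plug->G->R->A->L->B->refl->G->L'->D->R'->F->plug->G
Char 2 ('B'): step: R->2, L=1; B->plug->B->R->D->L->G->refl->B->L'->A->R'->A->plug->A
Char 3 ('C'): step: R->3, L=1; C->plug->C->R->A->L->B->refl->G->L'->D->R'->B->plug->B
Char 4 ('H'): step: R->4, L=1; H->plug->H->R->B->L->C->refl->E->L'->E->R'->F->plug->G
Char 5 ('C'): step: R->5, L=1; C->plug->C->R->E->L->E->refl->C->L'->B->R'->H->plug->H
Char 6 ('C'): step: R->6, L=1; C->plug->C->R->B->L->C->refl->E->L'->E->R'->E->plug->E
Char 7 ('F'): step: R->7, L=1; F->plug->G->R->E->L->E->refl->C->L'->B->R'->C->plug->C
Final: ciphertext=GABGHEC, RIGHT=7, LEFT=1

Answer: GABGHEC 7 1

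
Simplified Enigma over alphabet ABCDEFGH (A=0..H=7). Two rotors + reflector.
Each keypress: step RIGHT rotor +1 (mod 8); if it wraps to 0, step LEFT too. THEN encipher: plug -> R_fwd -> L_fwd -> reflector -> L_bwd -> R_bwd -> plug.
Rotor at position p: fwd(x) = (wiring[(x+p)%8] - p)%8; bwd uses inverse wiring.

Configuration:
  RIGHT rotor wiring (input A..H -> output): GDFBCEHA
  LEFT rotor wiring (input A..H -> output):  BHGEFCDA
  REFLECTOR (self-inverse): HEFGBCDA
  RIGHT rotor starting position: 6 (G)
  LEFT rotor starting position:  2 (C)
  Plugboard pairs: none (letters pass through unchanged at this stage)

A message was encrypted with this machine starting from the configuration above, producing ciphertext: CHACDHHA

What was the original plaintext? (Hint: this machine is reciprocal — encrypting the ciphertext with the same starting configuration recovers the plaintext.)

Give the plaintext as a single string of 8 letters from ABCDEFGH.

Answer: HAEFCFAG

Derivation:
Char 1 ('C'): step: R->7, L=2; C->plug->C->R->E->L->B->refl->E->L'->A->R'->H->plug->H
Char 2 ('H'): step: R->0, L->3 (L advanced); H->plug->H->R->A->L->B->refl->E->L'->G->R'->A->plug->A
Char 3 ('A'): step: R->1, L=3; A->plug->A->R->C->L->H->refl->A->L'->D->R'->E->plug->E
Char 4 ('C'): step: R->2, L=3; C->plug->C->R->A->L->B->refl->E->L'->G->R'->F->plug->F
Char 5 ('D'): step: R->3, L=3; D->plug->D->R->E->L->F->refl->C->L'->B->R'->C->plug->C
Char 6 ('H'): step: R->4, L=3; H->plug->H->R->F->L->G->refl->D->L'->H->R'->F->plug->F
Char 7 ('H'): step: R->5, L=3; H->plug->H->R->F->L->G->refl->D->L'->H->R'->A->plug->A
Char 8 ('A'): step: R->6, L=3; A->plug->A->R->B->L->C->refl->F->L'->E->R'->G->plug->G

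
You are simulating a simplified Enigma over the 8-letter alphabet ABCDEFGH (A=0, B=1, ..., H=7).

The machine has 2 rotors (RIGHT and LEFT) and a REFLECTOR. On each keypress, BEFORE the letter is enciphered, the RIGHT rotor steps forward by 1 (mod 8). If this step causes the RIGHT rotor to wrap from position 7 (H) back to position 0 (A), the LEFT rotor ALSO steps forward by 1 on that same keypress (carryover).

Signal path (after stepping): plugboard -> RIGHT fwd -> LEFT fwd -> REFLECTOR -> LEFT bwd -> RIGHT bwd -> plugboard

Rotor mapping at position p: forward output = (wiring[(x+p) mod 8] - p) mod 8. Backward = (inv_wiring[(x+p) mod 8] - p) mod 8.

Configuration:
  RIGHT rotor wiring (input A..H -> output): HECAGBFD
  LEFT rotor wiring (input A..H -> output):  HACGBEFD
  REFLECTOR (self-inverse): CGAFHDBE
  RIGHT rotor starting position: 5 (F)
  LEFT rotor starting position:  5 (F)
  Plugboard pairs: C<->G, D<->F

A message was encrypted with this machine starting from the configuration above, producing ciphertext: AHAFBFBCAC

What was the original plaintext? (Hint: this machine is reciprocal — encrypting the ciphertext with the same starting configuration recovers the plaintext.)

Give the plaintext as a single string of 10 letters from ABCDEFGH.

Answer: CCGADHEDDD

Derivation:
Char 1 ('A'): step: R->6, L=5; A->plug->A->R->H->L->E->refl->H->L'->A->R'->G->plug->C
Char 2 ('H'): step: R->7, L=5; H->plug->H->R->G->L->B->refl->G->L'->C->R'->G->plug->C
Char 3 ('A'): step: R->0, L->6 (L advanced); A->plug->A->R->H->L->G->refl->B->L'->C->R'->C->plug->G
Char 4 ('F'): step: R->1, L=6; F->plug->D->R->F->L->A->refl->C->L'->D->R'->A->plug->A
Char 5 ('B'): step: R->2, L=6; B->plug->B->R->G->L->D->refl->F->L'->B->R'->F->plug->D
Char 6 ('F'): step: R->3, L=6; F->plug->D->R->C->L->B->refl->G->L'->H->R'->H->plug->H
Char 7 ('B'): step: R->4, L=6; B->plug->B->R->F->L->A->refl->C->L'->D->R'->E->plug->E
Char 8 ('C'): step: R->5, L=6; C->plug->G->R->D->L->C->refl->A->L'->F->R'->F->plug->D
Char 9 ('A'): step: R->6, L=6; A->plug->A->R->H->L->G->refl->B->L'->C->R'->F->plug->D
Char 10 ('C'): step: R->7, L=6; C->plug->G->R->C->L->B->refl->G->L'->H->R'->F->plug->D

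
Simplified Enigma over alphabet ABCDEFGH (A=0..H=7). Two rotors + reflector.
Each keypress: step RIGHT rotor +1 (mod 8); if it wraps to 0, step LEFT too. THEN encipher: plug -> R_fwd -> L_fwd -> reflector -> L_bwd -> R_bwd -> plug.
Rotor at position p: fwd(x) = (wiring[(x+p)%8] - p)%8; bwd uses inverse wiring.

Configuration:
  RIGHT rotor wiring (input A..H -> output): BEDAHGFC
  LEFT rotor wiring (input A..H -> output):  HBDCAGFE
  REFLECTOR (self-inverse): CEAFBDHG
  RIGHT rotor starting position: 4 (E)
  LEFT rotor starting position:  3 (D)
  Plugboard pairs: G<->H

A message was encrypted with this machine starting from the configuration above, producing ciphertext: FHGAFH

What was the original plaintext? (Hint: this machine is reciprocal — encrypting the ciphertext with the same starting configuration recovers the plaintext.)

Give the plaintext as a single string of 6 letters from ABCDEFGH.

Char 1 ('F'): step: R->5, L=3; F->plug->F->R->G->L->G->refl->H->L'->A->R'->B->plug->B
Char 2 ('H'): step: R->6, L=3; H->plug->G->R->B->L->F->refl->D->L'->C->R'->F->plug->F
Char 3 ('G'): step: R->7, L=3; G->plug->H->R->G->L->G->refl->H->L'->A->R'->F->plug->F
Char 4 ('A'): step: R->0, L->4 (L advanced); A->plug->A->R->B->L->C->refl->A->L'->D->R'->C->plug->C
Char 5 ('F'): step: R->1, L=4; F->plug->F->R->E->L->D->refl->F->L'->F->R'->E->plug->E
Char 6 ('H'): step: R->2, L=4; H->plug->G->R->H->L->G->refl->H->L'->G->R'->B->plug->B

Answer: BFFCEB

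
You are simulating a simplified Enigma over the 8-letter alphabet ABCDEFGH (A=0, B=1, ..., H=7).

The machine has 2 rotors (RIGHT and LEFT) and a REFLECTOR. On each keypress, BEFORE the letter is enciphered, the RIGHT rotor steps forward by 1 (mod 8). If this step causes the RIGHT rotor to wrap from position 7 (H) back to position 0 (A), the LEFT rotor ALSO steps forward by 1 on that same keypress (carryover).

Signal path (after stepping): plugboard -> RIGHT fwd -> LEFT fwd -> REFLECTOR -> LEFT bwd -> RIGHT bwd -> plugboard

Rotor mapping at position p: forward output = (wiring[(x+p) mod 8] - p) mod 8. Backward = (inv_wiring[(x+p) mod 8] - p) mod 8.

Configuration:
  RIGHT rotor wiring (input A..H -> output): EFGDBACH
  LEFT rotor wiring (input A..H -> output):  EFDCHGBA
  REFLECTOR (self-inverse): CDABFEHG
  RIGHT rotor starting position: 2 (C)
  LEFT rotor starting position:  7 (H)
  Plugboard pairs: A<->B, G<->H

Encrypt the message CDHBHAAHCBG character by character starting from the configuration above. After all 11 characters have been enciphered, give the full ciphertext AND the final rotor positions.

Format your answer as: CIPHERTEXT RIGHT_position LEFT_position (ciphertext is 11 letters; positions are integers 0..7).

Answer: DFCEGBBDEAA 5 0

Derivation:
Char 1 ('C'): step: R->3, L=7; C->plug->C->R->F->L->A->refl->C->L'->H->R'->D->plug->D
Char 2 ('D'): step: R->4, L=7; D->plug->D->R->D->L->E->refl->F->L'->B->R'->F->plug->F
Char 3 ('H'): step: R->5, L=7; H->plug->G->R->G->L->H->refl->G->L'->C->R'->C->plug->C
Char 4 ('B'): step: R->6, L=7; B->plug->A->R->E->L->D->refl->B->L'->A->R'->E->plug->E
Char 5 ('H'): step: R->7, L=7; H->plug->G->R->B->L->F->refl->E->L'->D->R'->H->plug->G
Char 6 ('A'): step: R->0, L->0 (L advanced); A->plug->B->R->F->L->G->refl->H->L'->E->R'->A->plug->B
Char 7 ('A'): step: R->1, L=0; A->plug->B->R->F->L->G->refl->H->L'->E->R'->A->plug->B
Char 8 ('H'): step: R->2, L=0; H->plug->G->R->C->L->D->refl->B->L'->G->R'->D->plug->D
Char 9 ('C'): step: R->3, L=0; C->plug->C->R->F->L->G->refl->H->L'->E->R'->E->plug->E
Char 10 ('B'): step: R->4, L=0; B->plug->A->R->F->L->G->refl->H->L'->E->R'->B->plug->A
Char 11 ('G'): step: R->5, L=0; G->plug->H->R->E->L->H->refl->G->L'->F->R'->B->plug->A
Final: ciphertext=DFCEGBBDEAA, RIGHT=5, LEFT=0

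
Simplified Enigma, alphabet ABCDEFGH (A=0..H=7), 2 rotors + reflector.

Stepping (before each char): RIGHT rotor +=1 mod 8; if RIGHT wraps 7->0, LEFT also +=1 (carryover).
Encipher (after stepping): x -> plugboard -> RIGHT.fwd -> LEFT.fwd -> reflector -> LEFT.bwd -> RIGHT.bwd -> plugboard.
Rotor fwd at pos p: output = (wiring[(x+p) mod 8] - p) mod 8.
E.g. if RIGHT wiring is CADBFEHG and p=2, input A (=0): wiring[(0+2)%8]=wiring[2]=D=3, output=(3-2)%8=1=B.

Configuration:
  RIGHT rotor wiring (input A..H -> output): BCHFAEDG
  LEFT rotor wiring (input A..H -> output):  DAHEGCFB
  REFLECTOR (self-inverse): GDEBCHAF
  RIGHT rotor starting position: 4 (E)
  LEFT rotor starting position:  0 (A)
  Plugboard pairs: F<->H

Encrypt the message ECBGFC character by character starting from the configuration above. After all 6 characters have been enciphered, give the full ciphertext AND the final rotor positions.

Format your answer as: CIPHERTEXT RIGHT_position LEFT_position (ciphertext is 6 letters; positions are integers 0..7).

Char 1 ('E'): step: R->5, L=0; E->plug->E->R->F->L->C->refl->E->L'->D->R'->H->plug->F
Char 2 ('C'): step: R->6, L=0; C->plug->C->R->D->L->E->refl->C->L'->F->R'->A->plug->A
Char 3 ('B'): step: R->7, L=0; B->plug->B->R->C->L->H->refl->F->L'->G->R'->E->plug->E
Char 4 ('G'): step: R->0, L->1 (L advanced); G->plug->G->R->D->L->F->refl->H->L'->A->R'->E->plug->E
Char 5 ('F'): step: R->1, L=1; F->plug->H->R->A->L->H->refl->F->L'->D->R'->E->plug->E
Char 6 ('C'): step: R->2, L=1; C->plug->C->R->G->L->A->refl->G->L'->B->R'->E->plug->E
Final: ciphertext=FAEEEE, RIGHT=2, LEFT=1

Answer: FAEEEE 2 1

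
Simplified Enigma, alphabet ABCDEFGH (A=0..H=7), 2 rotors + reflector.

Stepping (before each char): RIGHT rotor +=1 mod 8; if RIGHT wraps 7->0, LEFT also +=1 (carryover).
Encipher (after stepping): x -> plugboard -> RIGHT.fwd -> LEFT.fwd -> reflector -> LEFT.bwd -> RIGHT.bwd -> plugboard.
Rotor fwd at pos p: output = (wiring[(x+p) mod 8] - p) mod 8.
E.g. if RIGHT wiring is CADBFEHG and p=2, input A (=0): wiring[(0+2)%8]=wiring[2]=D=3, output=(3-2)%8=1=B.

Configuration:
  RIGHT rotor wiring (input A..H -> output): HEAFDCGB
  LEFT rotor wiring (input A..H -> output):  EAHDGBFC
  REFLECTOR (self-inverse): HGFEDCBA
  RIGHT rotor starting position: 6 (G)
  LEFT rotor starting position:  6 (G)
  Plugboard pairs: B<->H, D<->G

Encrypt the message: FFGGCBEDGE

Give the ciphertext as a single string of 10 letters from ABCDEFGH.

Answer: AAHEAHGHEC

Derivation:
Char 1 ('F'): step: R->7, L=6; F->plug->F->R->E->L->B->refl->G->L'->C->R'->A->plug->A
Char 2 ('F'): step: R->0, L->7 (L advanced); F->plug->F->R->C->L->B->refl->G->L'->H->R'->A->plug->A
Char 3 ('G'): step: R->1, L=7; G->plug->D->R->C->L->B->refl->G->L'->H->R'->B->plug->H
Char 4 ('G'): step: R->2, L=7; G->plug->D->R->A->L->D->refl->E->L'->E->R'->E->plug->E
Char 5 ('C'): step: R->3, L=7; C->plug->C->R->H->L->G->refl->B->L'->C->R'->A->plug->A
Char 6 ('B'): step: R->4, L=7; B->plug->H->R->B->L->F->refl->C->L'->G->R'->B->plug->H
Char 7 ('E'): step: R->5, L=7; E->plug->E->R->H->L->G->refl->B->L'->C->R'->D->plug->G
Char 8 ('D'): step: R->6, L=7; D->plug->G->R->F->L->H->refl->A->L'->D->R'->B->plug->H
Char 9 ('G'): step: R->7, L=7; G->plug->D->R->B->L->F->refl->C->L'->G->R'->E->plug->E
Char 10 ('E'): step: R->0, L->0 (L advanced); E->plug->E->R->D->L->D->refl->E->L'->A->R'->C->plug->C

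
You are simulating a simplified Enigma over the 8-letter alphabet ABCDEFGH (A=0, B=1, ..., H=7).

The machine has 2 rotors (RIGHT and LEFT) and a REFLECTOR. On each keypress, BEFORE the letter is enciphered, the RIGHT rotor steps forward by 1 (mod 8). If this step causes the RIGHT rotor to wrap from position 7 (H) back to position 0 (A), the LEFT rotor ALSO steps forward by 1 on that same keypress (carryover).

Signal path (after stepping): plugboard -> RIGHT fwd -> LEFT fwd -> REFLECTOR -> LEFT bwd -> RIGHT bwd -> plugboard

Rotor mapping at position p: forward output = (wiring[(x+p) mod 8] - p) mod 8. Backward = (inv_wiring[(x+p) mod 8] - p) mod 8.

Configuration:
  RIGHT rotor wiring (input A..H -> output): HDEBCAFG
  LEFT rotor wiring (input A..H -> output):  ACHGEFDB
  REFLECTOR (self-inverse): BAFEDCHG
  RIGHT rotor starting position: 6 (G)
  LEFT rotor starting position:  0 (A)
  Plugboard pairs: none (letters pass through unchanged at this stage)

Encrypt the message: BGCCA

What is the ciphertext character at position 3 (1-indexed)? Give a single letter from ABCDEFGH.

Char 1 ('B'): step: R->7, L=0; B->plug->B->R->A->L->A->refl->B->L'->H->R'->A->plug->A
Char 2 ('G'): step: R->0, L->1 (L advanced); G->plug->G->R->F->L->C->refl->F->L'->C->R'->E->plug->E
Char 3 ('C'): step: R->1, L=1; C->plug->C->R->A->L->B->refl->A->L'->G->R'->H->plug->H

H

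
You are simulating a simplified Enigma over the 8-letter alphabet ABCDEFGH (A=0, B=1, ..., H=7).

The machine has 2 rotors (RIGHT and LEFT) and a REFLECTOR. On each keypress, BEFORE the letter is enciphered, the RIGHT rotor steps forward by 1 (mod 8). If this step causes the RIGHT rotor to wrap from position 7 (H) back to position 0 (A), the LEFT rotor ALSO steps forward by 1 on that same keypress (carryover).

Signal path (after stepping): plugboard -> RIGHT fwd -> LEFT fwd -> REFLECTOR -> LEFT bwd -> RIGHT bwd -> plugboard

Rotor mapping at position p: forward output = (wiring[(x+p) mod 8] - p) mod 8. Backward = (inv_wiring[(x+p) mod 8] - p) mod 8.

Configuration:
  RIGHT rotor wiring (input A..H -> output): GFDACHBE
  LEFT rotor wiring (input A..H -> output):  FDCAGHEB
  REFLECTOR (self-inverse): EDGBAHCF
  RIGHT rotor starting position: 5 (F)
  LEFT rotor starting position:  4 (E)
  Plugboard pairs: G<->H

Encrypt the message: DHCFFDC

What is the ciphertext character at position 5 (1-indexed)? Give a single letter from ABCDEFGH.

Char 1 ('D'): step: R->6, L=4; D->plug->D->R->H->L->E->refl->A->L'->C->R'->F->plug->F
Char 2 ('H'): step: R->7, L=4; H->plug->G->R->A->L->C->refl->G->L'->G->R'->C->plug->C
Char 3 ('C'): step: R->0, L->5 (L advanced); C->plug->C->R->D->L->A->refl->E->L'->C->R'->E->plug->E
Char 4 ('F'): step: R->1, L=5; F->plug->F->R->A->L->C->refl->G->L'->E->R'->A->plug->A
Char 5 ('F'): step: R->2, L=5; F->plug->F->R->C->L->E->refl->A->L'->D->R'->H->plug->G

G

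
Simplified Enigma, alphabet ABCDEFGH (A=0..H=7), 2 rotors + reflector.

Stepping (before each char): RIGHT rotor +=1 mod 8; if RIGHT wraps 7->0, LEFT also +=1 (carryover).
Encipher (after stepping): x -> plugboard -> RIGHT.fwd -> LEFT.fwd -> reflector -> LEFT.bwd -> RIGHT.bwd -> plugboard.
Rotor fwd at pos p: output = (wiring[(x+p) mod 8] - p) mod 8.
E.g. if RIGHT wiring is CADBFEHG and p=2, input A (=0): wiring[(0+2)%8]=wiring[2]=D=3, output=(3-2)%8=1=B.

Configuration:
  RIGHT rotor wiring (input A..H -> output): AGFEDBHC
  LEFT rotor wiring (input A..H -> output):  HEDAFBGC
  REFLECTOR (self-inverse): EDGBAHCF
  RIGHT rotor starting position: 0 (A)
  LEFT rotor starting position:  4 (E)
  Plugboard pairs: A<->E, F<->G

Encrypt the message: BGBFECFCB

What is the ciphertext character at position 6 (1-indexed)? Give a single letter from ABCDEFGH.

Char 1 ('B'): step: R->1, L=4; B->plug->B->R->E->L->D->refl->B->L'->A->R'->E->plug->A
Char 2 ('G'): step: R->2, L=4; G->plug->F->R->A->L->B->refl->D->L'->E->R'->H->plug->H
Char 3 ('B'): step: R->3, L=4; B->plug->B->R->A->L->B->refl->D->L'->E->R'->D->plug->D
Char 4 ('F'): step: R->4, L=4; F->plug->G->R->B->L->F->refl->H->L'->G->R'->D->plug->D
Char 5 ('E'): step: R->5, L=4; E->plug->A->R->E->L->D->refl->B->L'->A->R'->F->plug->G
Char 6 ('C'): step: R->6, L=4; C->plug->C->R->C->L->C->refl->G->L'->D->R'->H->plug->H

H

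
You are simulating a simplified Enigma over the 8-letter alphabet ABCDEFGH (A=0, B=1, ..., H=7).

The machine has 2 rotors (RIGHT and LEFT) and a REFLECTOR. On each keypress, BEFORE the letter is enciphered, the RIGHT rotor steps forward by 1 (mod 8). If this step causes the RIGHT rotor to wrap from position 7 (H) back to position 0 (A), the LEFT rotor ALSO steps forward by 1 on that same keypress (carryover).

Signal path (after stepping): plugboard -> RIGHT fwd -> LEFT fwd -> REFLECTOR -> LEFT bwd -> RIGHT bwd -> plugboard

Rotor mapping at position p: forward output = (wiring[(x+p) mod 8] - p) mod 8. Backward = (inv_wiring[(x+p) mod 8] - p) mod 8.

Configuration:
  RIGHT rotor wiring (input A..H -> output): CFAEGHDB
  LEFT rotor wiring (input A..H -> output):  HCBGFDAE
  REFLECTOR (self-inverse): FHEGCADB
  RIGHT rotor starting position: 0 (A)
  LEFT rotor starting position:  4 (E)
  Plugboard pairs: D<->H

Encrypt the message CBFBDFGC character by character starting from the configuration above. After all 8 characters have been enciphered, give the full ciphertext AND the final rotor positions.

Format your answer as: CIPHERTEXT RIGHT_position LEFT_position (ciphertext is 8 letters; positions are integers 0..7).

Char 1 ('C'): step: R->1, L=4; C->plug->C->R->D->L->A->refl->F->L'->G->R'->E->plug->E
Char 2 ('B'): step: R->2, L=4; B->plug->B->R->C->L->E->refl->C->L'->H->R'->F->plug->F
Char 3 ('F'): step: R->3, L=4; F->plug->F->R->H->L->C->refl->E->L'->C->R'->G->plug->G
Char 4 ('B'): step: R->4, L=4; B->plug->B->R->D->L->A->refl->F->L'->G->R'->E->plug->E
Char 5 ('D'): step: R->5, L=4; D->plug->H->R->B->L->H->refl->B->L'->A->R'->E->plug->E
Char 6 ('F'): step: R->6, L=4; F->plug->F->R->G->L->F->refl->A->L'->D->R'->B->plug->B
Char 7 ('G'): step: R->7, L=4; G->plug->G->R->A->L->B->refl->H->L'->B->R'->D->plug->H
Char 8 ('C'): step: R->0, L->5 (L advanced); C->plug->C->R->A->L->G->refl->D->L'->B->R'->H->plug->D
Final: ciphertext=EFGEEBHD, RIGHT=0, LEFT=5

Answer: EFGEEBHD 0 5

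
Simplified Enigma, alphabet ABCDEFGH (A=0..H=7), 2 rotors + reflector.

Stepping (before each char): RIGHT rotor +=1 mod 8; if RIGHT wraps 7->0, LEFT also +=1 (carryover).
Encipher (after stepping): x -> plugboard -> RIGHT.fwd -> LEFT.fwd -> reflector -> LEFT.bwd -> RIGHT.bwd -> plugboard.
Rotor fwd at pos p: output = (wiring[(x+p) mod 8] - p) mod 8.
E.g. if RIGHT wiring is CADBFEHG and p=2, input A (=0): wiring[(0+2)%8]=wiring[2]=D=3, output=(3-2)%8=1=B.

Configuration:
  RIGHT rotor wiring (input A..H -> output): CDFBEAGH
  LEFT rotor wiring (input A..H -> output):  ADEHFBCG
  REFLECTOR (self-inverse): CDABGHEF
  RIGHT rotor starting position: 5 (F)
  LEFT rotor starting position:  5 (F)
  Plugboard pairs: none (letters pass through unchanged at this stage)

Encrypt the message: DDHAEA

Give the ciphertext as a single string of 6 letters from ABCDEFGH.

Char 1 ('D'): step: R->6, L=5; D->plug->D->R->F->L->H->refl->F->L'->B->R'->B->plug->B
Char 2 ('D'): step: R->7, L=5; D->plug->D->R->G->L->C->refl->A->L'->H->R'->H->plug->H
Char 3 ('H'): step: R->0, L->6 (L advanced); H->plug->H->R->H->L->D->refl->B->L'->F->R'->C->plug->C
Char 4 ('A'): step: R->1, L=6; A->plug->A->R->C->L->C->refl->A->L'->B->R'->H->plug->H
Char 5 ('E'): step: R->2, L=6; E->plug->E->R->E->L->G->refl->E->L'->A->R'->G->plug->G
Char 6 ('A'): step: R->3, L=6; A->plug->A->R->G->L->H->refl->F->L'->D->R'->D->plug->D

Answer: BHCHGD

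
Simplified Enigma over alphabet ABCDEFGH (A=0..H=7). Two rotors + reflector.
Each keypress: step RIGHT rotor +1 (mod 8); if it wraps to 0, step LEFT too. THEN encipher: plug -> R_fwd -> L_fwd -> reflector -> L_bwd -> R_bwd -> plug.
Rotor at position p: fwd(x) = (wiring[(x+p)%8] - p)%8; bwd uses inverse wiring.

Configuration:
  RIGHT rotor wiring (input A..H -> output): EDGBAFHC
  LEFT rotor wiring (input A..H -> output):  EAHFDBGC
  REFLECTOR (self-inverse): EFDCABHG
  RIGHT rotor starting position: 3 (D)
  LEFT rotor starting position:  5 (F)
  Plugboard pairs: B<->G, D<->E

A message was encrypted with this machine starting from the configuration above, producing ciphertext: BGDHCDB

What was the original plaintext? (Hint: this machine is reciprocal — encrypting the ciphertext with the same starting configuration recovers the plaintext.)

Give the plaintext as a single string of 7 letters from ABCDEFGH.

Char 1 ('B'): step: R->4, L=5; B->plug->G->R->C->L->F->refl->B->L'->B->R'->B->plug->G
Char 2 ('G'): step: R->5, L=5; G->plug->B->R->C->L->F->refl->B->L'->B->R'->F->plug->F
Char 3 ('D'): step: R->6, L=5; D->plug->E->R->A->L->E->refl->A->L'->G->R'->C->plug->C
Char 4 ('H'): step: R->7, L=5; H->plug->H->R->A->L->E->refl->A->L'->G->R'->G->plug->B
Char 5 ('C'): step: R->0, L->6 (L advanced); C->plug->C->R->G->L->F->refl->B->L'->E->R'->A->plug->A
Char 6 ('D'): step: R->1, L=6; D->plug->E->R->E->L->B->refl->F->L'->G->R'->F->plug->F
Char 7 ('B'): step: R->2, L=6; B->plug->G->R->C->L->G->refl->H->L'->F->R'->E->plug->D

Answer: GFCBAFD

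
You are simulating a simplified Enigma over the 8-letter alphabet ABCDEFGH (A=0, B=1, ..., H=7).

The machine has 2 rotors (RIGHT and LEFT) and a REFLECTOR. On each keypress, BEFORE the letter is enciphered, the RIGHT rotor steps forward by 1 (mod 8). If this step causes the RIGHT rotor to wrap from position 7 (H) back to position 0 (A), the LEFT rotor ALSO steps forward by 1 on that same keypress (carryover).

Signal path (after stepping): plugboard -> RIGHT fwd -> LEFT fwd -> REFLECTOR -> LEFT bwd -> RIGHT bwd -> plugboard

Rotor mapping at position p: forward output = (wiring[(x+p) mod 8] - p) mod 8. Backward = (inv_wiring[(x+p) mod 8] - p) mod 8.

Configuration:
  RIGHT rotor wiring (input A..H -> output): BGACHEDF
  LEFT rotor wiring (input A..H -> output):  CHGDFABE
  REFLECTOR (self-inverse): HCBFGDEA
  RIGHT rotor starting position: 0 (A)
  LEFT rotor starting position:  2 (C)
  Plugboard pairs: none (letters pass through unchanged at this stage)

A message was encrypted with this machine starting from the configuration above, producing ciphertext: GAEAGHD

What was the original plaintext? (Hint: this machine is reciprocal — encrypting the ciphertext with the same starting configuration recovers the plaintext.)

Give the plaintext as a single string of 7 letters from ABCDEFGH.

Char 1 ('G'): step: R->1, L=2; G->plug->G->R->E->L->H->refl->A->L'->G->R'->D->plug->D
Char 2 ('A'): step: R->2, L=2; A->plug->A->R->G->L->A->refl->H->L'->E->R'->H->plug->H
Char 3 ('E'): step: R->3, L=2; E->plug->E->R->C->L->D->refl->F->L'->H->R'->A->plug->A
Char 4 ('A'): step: R->4, L=2; A->plug->A->R->D->L->G->refl->E->L'->A->R'->B->plug->B
Char 5 ('G'): step: R->5, L=2; G->plug->G->R->F->L->C->refl->B->L'->B->R'->E->plug->E
Char 6 ('H'): step: R->6, L=2; H->plug->H->R->G->L->A->refl->H->L'->E->R'->F->plug->F
Char 7 ('D'): step: R->7, L=2; D->plug->D->R->B->L->B->refl->C->L'->F->R'->G->plug->G

Answer: DHABEFG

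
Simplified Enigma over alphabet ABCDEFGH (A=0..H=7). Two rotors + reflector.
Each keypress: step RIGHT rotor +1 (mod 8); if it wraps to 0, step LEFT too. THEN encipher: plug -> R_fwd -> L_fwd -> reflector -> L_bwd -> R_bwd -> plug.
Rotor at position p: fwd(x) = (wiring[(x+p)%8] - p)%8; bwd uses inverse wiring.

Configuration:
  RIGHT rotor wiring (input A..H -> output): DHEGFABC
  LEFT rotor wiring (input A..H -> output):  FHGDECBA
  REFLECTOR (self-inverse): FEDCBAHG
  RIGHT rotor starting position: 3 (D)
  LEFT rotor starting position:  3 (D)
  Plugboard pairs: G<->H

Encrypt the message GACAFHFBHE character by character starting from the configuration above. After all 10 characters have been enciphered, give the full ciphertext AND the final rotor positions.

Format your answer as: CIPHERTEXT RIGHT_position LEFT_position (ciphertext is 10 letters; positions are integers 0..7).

Answer: FEHGGEAFGG 5 4

Derivation:
Char 1 ('G'): step: R->4, L=3; G->plug->H->R->C->L->H->refl->G->L'->D->R'->F->plug->F
Char 2 ('A'): step: R->5, L=3; A->plug->A->R->D->L->G->refl->H->L'->C->R'->E->plug->E
Char 3 ('C'): step: R->6, L=3; C->plug->C->R->F->L->C->refl->D->L'->H->R'->G->plug->H
Char 4 ('A'): step: R->7, L=3; A->plug->A->R->D->L->G->refl->H->L'->C->R'->H->plug->G
Char 5 ('F'): step: R->0, L->4 (L advanced); F->plug->F->R->A->L->A->refl->F->L'->C->R'->H->plug->G
Char 6 ('H'): step: R->1, L=4; H->plug->G->R->B->L->G->refl->H->L'->H->R'->E->plug->E
Char 7 ('F'): step: R->2, L=4; F->plug->F->R->A->L->A->refl->F->L'->C->R'->A->plug->A
Char 8 ('B'): step: R->3, L=4; B->plug->B->R->C->L->F->refl->A->L'->A->R'->F->plug->F
Char 9 ('H'): step: R->4, L=4; H->plug->G->R->A->L->A->refl->F->L'->C->R'->H->plug->G
Char 10 ('E'): step: R->5, L=4; E->plug->E->R->C->L->F->refl->A->L'->A->R'->H->plug->G
Final: ciphertext=FEHGGEAFGG, RIGHT=5, LEFT=4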